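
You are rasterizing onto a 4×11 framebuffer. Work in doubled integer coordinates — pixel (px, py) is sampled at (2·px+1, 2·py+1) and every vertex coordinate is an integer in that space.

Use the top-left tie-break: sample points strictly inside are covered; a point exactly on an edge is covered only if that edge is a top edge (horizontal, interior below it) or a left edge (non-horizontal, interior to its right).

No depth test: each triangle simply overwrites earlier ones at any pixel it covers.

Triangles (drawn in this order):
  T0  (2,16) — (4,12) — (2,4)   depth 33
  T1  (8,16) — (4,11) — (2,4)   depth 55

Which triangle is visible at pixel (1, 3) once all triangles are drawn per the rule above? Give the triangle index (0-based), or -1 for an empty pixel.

T0:
  2·area = 24  (B↔C swapped to make it positive)
  edge (2, 16)→(2, 4): d=(0,-12) top-left  bias=+0
  edge (2, 4)→(4, 12): d=(2,8) right/bottom  bias=-1
  edge (4, 12)→(2, 16): d=(-2,4) right/bottom  bias=-1
    (1,4)@(3, 9): e=[12,2,10] → █
    (2,4)@(5, 9): e=[36,-14,2] → ·
    (1,5)@(3, 11): e=[12,6,6] → █
    (2,5)@(5, 11): e=[36,-10,-2] → ·
    (1,6)@(3, 13): e=[12,10,2] → █
    (2,6)@(5, 13): e=[36,-6,-6] → ·
    (1,7)@(3, 15): e=[12,14,-2] → ·
  covered (3 px):
    · · · ·
    · · · ·
    · · · ·
    · · · ·
    · █ · ·
    · █ · ·
    · █ · ·
    · · · ·
    · · · ·
    · · · ·
    · · · ·
T1:
  2·area = 18
  edge (8, 16)→(4, 11): d=(-4,-5) top-left  bias=+0
  edge (4, 11)→(2, 4): d=(-2,-7) top-left  bias=+0
  edge (2, 4)→(8, 16): d=(6,12) right/bottom  bias=-1
    (1,3)@(3, 7): e=[11,1,6] → █
    (2,3)@(5, 7): e=[21,15,-18] → ·
    (1,4)@(3, 9): e=[3,-3,18] → ·
    (2,5)@(5, 11): e=[5,7,6] → █
    (3,5)@(7, 11): e=[15,21,-18] → ·
    (2,6)@(5, 13): e=[-3,3,18] → ·
  covered (2 px):
    · · · ·
    · · · ·
    · · · ·
    · █ · ·
    · · · ·
    · · █ ·
    · · · ·
    · · · ·
    · · · ·
    · · · ·
    · · · ·

Z-buffer (winner per pixel, '.' = empty):
  . . . .
  . . . .
  . . . .
  . 1 . .
  . 0 . .
  . 0 1 .
  . 0 . .
  . . . .
  . . . .
  . . . .
  . . . .

Result: 1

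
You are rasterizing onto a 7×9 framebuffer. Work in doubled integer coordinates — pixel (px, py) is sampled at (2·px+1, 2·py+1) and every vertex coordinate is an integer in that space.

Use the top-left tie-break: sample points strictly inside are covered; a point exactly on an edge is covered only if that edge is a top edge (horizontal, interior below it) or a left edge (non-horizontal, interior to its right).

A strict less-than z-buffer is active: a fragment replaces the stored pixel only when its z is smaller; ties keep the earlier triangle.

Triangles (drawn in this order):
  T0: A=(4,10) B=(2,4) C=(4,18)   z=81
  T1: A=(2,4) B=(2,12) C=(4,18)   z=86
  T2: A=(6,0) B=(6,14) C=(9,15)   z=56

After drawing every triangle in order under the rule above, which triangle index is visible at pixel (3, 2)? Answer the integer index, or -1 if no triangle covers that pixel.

T0:
  2·area = 16  (B↔C swapped to make it positive)
  edge (4, 10)→(4, 18): d=(0,8) right/bottom  bias=-1
  edge (4, 18)→(2, 4): d=(-2,-14) top-left  bias=+0
  edge (2, 4)→(4, 10): d=(2,6) right/bottom  bias=-1
    (0,0)@(1, 1): e=[24,-8,0] → ·  [on edge]
    (1,3)@(3, 7): e=[8,8,0] → ·  [on edge]
    (1,4)@(3, 9): e=[8,4,4] → #
    (2,4)@(5, 9): e=[-8,32,-8] → ·
    (1,5)@(3, 11): e=[8,0,8] → #  [on edge]
    (2,5)@(5, 11): e=[-8,28,-4] → ·
    (1,6)@(3, 13): e=[8,-4,12] → ·
    (2,6)@(5, 13): e=[-8,24,0] → ·  [on edge]
  covered (2 px):
    · · · · · · ·
    · · · · · · ·
    · · · · · · ·
    · · · · · · ·
    · # · · · · ·
    · # · · · · ·
    · · · · · · ·
    · · · · · · ·
    · · · · · · ·
T1:
  2·area = 16  (B↔C swapped to make it positive)
  edge (2, 4)→(4, 18): d=(2,14) right/bottom  bias=-1
  edge (4, 18)→(2, 12): d=(-2,-6) top-left  bias=+0
  edge (2, 12)→(2, 4): d=(0,-8) top-left  bias=+0
    (0,4)@(1, 9): e=[24,0,-8] → ·  [on edge]
    (1,5)@(3, 11): e=[0,8,8] → ·  [on edge]
    (1,6)@(3, 13): e=[4,4,8] → #
    (2,6)@(5, 13): e=[-24,16,24] → ·
    (1,7)@(3, 15): e=[8,0,8] → #  [on edge]
    (2,7)@(5, 15): e=[-20,12,24] → ·
    (1,8)@(3, 17): e=[12,-4,8] → ·
  covered (2 px):
    · · · · · · ·
    · · · · · · ·
    · · · · · · ·
    · · · · · · ·
    · · · · · · ·
    · · · · · · ·
    · # · · · · ·
    · # · · · · ·
    · · · · · · ·
T2:
  2·area = 42  (B↔C swapped to make it positive)
  edge (6, 0)→(9, 15): d=(3,15) right/bottom  bias=-1
  edge (9, 15)→(6, 14): d=(-3,-1) top-left  bias=+0
  edge (6, 14)→(6, 0): d=(0,-14) top-left  bias=+0
    (3,2)@(7, 5): e=[0,28,14] → ·  [on edge]
    (3,3)@(7, 7): e=[6,22,14] → #
    (4,3)@(9, 7): e=[-24,24,42] → ·
    (3,4)@(7, 9): e=[12,16,14] → #
    (4,4)@(9, 9): e=[-18,18,42] → ·
    (3,5)@(7, 11): e=[18,10,14] → #
    (4,5)@(9, 11): e=[-12,12,42] → ·
    (1,6)@(3, 13): e=[84,0,-42] → ·  [on edge]
    (3,6)@(7, 13): e=[24,4,14] → #
    (4,6)@(9, 13): e=[-6,6,42] → ·
    (3,7)@(7, 15): e=[30,-2,14] → ·
    (4,7)@(9, 15): e=[0,0,42] → ·  [on edge]
  covered (4 px):
    · · · · · · ·
    · · · · · · ·
    · · · · · · ·
    · · · # · · ·
    · · · # · · ·
    · · · # · · ·
    · · · # · · ·
    · · · · · · ·
    · · · · · · ·

Z-buffer (winner per pixel, '.' = empty):
  . . . . . . .
  . . . . . . .
  . . . . . . .
  . . . 2 . . .
  . 0 . 2 . . .
  . 0 . 2 . . .
  . 1 . 2 . . .
  . 1 . . . . .
  . . . . . . .

Result: -1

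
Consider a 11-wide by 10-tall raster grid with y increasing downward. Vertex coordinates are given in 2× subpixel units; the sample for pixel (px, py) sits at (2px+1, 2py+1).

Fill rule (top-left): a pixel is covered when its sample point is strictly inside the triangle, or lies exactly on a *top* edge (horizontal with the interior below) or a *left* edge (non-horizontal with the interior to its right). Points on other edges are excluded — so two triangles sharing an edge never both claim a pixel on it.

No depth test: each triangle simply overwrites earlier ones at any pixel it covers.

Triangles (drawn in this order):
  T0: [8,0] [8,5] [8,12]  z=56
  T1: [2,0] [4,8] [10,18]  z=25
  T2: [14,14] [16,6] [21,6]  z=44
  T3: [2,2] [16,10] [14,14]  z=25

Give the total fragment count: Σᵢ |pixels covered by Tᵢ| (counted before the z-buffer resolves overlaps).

T0:
  degenerate (2·area = 0) — covers nothing
T1:
  2·area = 28  (B↔C swapped to make it positive)
  edge (2, 0)→(10, 18): d=(8,18) right/bottom  bias=-1
  edge (10, 18)→(4, 8): d=(-6,-10) top-left  bias=+0
  edge (4, 8)→(2, 0): d=(-2,-8) top-left  bias=+0
    (0,1)@(1, 3): e=[42,0,-14] → ·  [on edge]
    (1,1)@(3, 3): e=[6,20,2] → #
    (2,1)@(5, 3): e=[-30,40,18] → ·
    (1,2)@(3, 5): e=[22,8,-2] → ·
    (2,3)@(5, 7): e=[2,16,10] → #
    (3,3)@(7, 7): e=[-34,36,26] → ·
    (2,4)@(5, 9): e=[18,4,6] → #
    (3,4)@(7, 9): e=[-18,24,22] → ·
    (2,5)@(5, 11): e=[34,-8,2] → ·
    (3,6)@(7, 13): e=[14,0,14] → #  [on edge]
    (4,6)@(9, 13): e=[-22,20,30] → ·
    (3,7)@(7, 15): e=[30,-12,10] → ·
  covered (4 px):
    · · · · · · · · · · ·
    · # · · · · · · · · ·
    · · · · · · · · · · ·
    · · # · · · · · · · ·
    · · # · · · · · · · ·
    · · · · · · · · · · ·
    · · · # · · · · · · ·
    · · · · · · · · · · ·
    · · · · · · · · · · ·
    · · · · · · · · · · ·
T2:
  2·area = 40
  edge (14, 14)→(16, 6): d=(2,-8) top-left  bias=+0
  edge (16, 6)→(21, 6): d=(5,0) top-left  bias=+0
  edge (21, 6)→(14, 14): d=(-7,8) right/bottom  bias=-1
    (8,3)@(17, 7): e=[10,5,25] → #
    (9,3)@(19, 7): e=[26,5,9] → #
    (10,3)@(21, 7): e=[42,5,-7] → ·
    (8,4)@(17, 9): e=[14,15,11] → #
    (9,4)@(19, 9): e=[30,15,-5] → ·
    (7,5)@(15, 11): e=[2,25,13] → #
    (8,5)@(17, 11): e=[18,25,-3] → ·
    (7,6)@(15, 13): e=[6,35,-1] → ·
  covered (4 px):
    · · · · · · · · · · ·
    · · · · · · · · · · ·
    · · · · · · · · · · ·
    · · · · · · · · # # ·
    · · · · · · · · # · ·
    · · · · · · · # · · ·
    · · · · · · · · · · ·
    · · · · · · · · · · ·
    · · · · · · · · · · ·
    · · · · · · · · · · ·
T3:
  2·area = 72
  edge (2, 2)→(16, 10): d=(14,8) right/bottom  bias=-1
  edge (16, 10)→(14, 14): d=(-2,4) right/bottom  bias=-1
  edge (14, 14)→(2, 2): d=(-12,-12) top-left  bias=+0
    (0,0)@(1, 1): e=[-6,78,0] → ·  [on edge]
    (1,1)@(3, 3): e=[6,66,0] → #  [on edge]
    (2,1)@(5, 3): e=[-10,58,24] → ·
    (1,2)@(3, 5): e=[34,62,-24] → ·
    (2,2)@(5, 5): e=[18,54,0] → #  [on edge]
    (3,2)@(7, 5): e=[2,46,24] → #
    (4,2)@(9, 5): e=[-14,38,48] → ·
    (2,3)@(5, 7): e=[46,50,-24] → ·
    (3,3)@(7, 7): e=[30,42,0] → #  [on edge]
    (4,3)@(9, 7): e=[14,34,24] → #
    (5,3)@(11, 7): e=[-2,26,48] → ·
    (3,4)@(7, 9): e=[58,38,-24] → ·
    (4,4)@(9, 9): e=[42,30,0] → #  [on edge]
    (5,5)@(11, 11): e=[54,18,0] → #  [on edge]
    (6,6)@(13, 13): e=[66,6,0] → #  [on edge]
    (7,7)@(15, 15): e=[78,-6,0] → ·  [on edge]
    (8,8)@(17, 17): e=[90,-18,0] → ·  [on edge]
    (9,9)@(19, 19): e=[102,-30,0] → ·  [on edge]
  covered (12 px):
    · · · · · · · · · · ·
    · # · · · · · · · · ·
    · · # # · · · · · · ·
    · · · # # · · · · · ·
    · · · · # # # · · · ·
    · · · · · # # # · · ·
    · · · · · · # · · · ·
    · · · · · · · · · · ·
    · · · · · · · · · · ·
    · · · · · · · · · · ·

Answer: 20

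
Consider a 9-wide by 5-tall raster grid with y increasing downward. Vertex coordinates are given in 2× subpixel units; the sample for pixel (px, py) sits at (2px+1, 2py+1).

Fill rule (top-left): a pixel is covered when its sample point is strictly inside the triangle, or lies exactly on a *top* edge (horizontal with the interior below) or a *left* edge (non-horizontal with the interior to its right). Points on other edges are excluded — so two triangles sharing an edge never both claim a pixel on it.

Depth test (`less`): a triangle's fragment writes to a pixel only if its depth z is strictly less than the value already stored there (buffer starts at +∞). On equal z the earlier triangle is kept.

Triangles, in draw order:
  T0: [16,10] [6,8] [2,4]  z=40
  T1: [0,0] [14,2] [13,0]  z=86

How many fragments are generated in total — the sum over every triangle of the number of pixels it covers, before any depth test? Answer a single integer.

T0:
  2·area = 32
  edge (16, 10)→(6, 8): d=(-10,-2) top-left  bias=+0
  edge (6, 8)→(2, 4): d=(-4,-4) top-left  bias=+0
  edge (2, 4)→(16, 10): d=(14,6) right/bottom  bias=-1
    (0,1)@(1, 3): e=[40,0,-8] → .  [on edge]
    (1,2)@(3, 5): e=[24,0,8] → X  [on edge]
    (2,2)@(5, 5): e=[28,8,-4] → .
    (0,3)@(1, 7): e=[0,-16,48] → .  [on edge]
    (1,3)@(3, 7): e=[4,-8,36] → .
    (2,3)@(5, 7): e=[8,0,24] → X  [on edge]
    (3,3)@(7, 7): e=[12,8,12] → X
    (4,3)@(9, 7): e=[16,16,0] → .  [on edge]
    (2,4)@(5, 9): e=[-12,-8,52] → .
    (3,4)@(7, 9): e=[-8,0,40] → .  [on edge]
    (5,4)@(11, 9): e=[0,16,16] → X  [on edge]
    (6,4)@(13, 9): e=[4,24,4] → X
  covered (5 px):
    . . . . . . . . .
    . . . . . . . . .
    . X . . . . . . .
    . . X X . . . . .
    . . . . . X X . .
T1:
  2·area = 26  (B↔C swapped to make it positive)
  edge (0, 0)→(13, 0): d=(13,0) top-left  bias=+0
  edge (13, 0)→(14, 2): d=(1,2) right/bottom  bias=-1
  edge (14, 2)→(0, 0): d=(-14,-2) top-left  bias=+0
    (3,0)@(7, 1): e=[13,13,0] → X  [on edge]
    (4,0)@(9, 1): e=[13,9,4] → X
    (5,0)@(11, 1): e=[13,5,8] → X
    (6,0)@(13, 1): e=[13,1,12] → X
    (7,0)@(15, 1): e=[13,-3,16] → .
    (3,1)@(7, 3): e=[39,15,-28] → .
    (4,1)@(9, 3): e=[39,11,-24] → .
    (5,1)@(11, 3): e=[39,7,-20] → .
    (6,1)@(13, 3): e=[39,3,-16] → .
  covered (4 px):
    . . . X X X X . .
    . . . . . . . . .
    . . . . . . . . .
    . . . . . . . . .
    . . . . . . . . .

Answer: 9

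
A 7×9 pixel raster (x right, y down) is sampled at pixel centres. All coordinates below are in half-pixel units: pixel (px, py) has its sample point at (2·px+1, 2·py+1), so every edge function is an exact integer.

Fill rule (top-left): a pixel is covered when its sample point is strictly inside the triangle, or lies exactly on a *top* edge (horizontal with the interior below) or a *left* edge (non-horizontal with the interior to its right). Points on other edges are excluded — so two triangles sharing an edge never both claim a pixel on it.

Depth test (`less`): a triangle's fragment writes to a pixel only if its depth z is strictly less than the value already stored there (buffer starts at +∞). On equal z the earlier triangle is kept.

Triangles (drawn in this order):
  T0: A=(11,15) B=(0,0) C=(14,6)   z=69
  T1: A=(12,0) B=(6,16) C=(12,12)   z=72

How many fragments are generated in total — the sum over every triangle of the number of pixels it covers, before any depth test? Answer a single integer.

T0:
  2·area = 144
  edge (11, 15)→(0, 0): d=(-11,-15) top-left  bias=+0
  edge (0, 0)→(14, 6): d=(14,6) right/bottom  bias=-1
  edge (14, 6)→(11, 15): d=(-3,9) right/bottom  bias=-1
    (0,0)@(1, 1): e=[4,8,132] → █
    (1,0)@(3, 1): e=[34,-4,114] → ·
    (0,1)@(1, 3): e=[-18,36,126] → ·
    (1,1)@(3, 3): e=[12,24,108] → █
    (2,1)@(5, 3): e=[42,12,90] → █
    (3,1)@(7, 3): e=[72,0,72] → ·  [on edge]
    (1,2)@(3, 5): e=[-10,52,102] → ·
    (2,2)@(5, 5): e=[20,40,84] → █
    (3,2)@(7, 5): e=[50,28,66] → █
    (4,2)@(9, 5): e=[80,16,48] → █
    (5,2)@(11, 5): e=[110,4,30] → █
    (6,2)@(13, 5): e=[140,-8,12] → ·
    (6,4)@(13, 9): e=[96,48,0] → ·  [on edge]
    (5,7)@(11, 15): e=[0,144,0] → ·  [on edge]
  covered (17 px):
    █ · · · · · ·
    · █ █ · · · ·
    · · █ █ █ █ ·
    · · · █ █ █ █
    · · · █ █ █ ·
    · · · · █ █ ·
    · · · · · █ ·
    · · · · · · ·
    · · · · · · ·
T1:
  2·area = 72  (B↔C swapped to make it positive)
  edge (12, 0)→(12, 12): d=(0,12) right/bottom  bias=-1
  edge (12, 12)→(6, 16): d=(-6,4) right/bottom  bias=-1
  edge (6, 16)→(12, 0): d=(6,-16) top-left  bias=+0
    (5,1)@(11, 3): e=[12,58,2] → █
    (6,1)@(13, 3): e=[-12,50,34] → ·
    (5,2)@(11, 5): e=[12,46,14] → █
    (6,2)@(13, 5): e=[-12,38,46] → ·
    (5,3)@(11, 7): e=[12,34,26] → █
    (6,3)@(13, 7): e=[-12,26,58] → ·
    (4,4)@(9, 9): e=[36,30,6] → █
    (6,4)@(13, 9): e=[-12,14,70] → ·
    (4,5)@(9, 11): e=[36,18,18] → █
    (6,5)@(13, 11): e=[-12,2,82] → ·
    (4,6)@(9, 13): e=[36,6,30] → █
    (5,6)@(11, 13): e=[12,-2,62] → ·
  covered (9 px):
    · · · · · · ·
    · · · · · █ ·
    · · · · · █ ·
    · · · · · █ ·
    · · · · █ █ ·
    · · · · █ █ ·
    · · · · █ · ·
    · · · █ · · ·
    · · · · · · ·

Answer: 26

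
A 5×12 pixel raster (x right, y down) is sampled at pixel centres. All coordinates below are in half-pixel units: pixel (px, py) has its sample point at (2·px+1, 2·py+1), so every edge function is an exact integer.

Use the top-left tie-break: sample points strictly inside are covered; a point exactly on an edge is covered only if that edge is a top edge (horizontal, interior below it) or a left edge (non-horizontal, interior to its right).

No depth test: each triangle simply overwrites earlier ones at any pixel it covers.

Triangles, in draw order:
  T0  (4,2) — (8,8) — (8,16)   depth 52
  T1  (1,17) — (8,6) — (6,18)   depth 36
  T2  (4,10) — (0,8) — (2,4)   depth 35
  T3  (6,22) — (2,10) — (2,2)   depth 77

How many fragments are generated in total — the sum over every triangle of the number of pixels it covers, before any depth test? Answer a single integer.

T0:
  2·area = 32
  edge (4, 2)→(8, 8): d=(4,6) right/bottom  bias=-1
  edge (8, 8)→(8, 16): d=(0,8) right/bottom  bias=-1
  edge (8, 16)→(4, 2): d=(-4,-14) top-left  bias=+0
    (2,2)@(5, 5): e=[6,24,2] → X
    (3,2)@(7, 5): e=[-6,8,30] → .
    (2,3)@(5, 7): e=[14,24,-6] → .
    (3,3)@(7, 7): e=[2,8,22] → X
    (4,3)@(9, 7): e=[-10,-8,50] → .
    (3,4)@(7, 9): e=[10,8,14] → X
    (4,4)@(9, 9): e=[-2,-8,42] → .
    (3,5)@(7, 11): e=[18,8,6] → X
    (4,5)@(9, 11): e=[6,-8,34] → .
    (3,6)@(7, 13): e=[26,8,-2] → .
  covered (4 px):
    . . . . .
    . . . . .
    . . X . .
    . . . X .
    . . . X .
    . . . X .
    . . . . .
    . . . . .
    . . . . .
    . . . . .
    . . . . .
    . . . . .
T1:
  2·area = 62
  edge (1, 17)→(8, 6): d=(7,-11) top-left  bias=+0
  edge (8, 6)→(6, 18): d=(-2,12) right/bottom  bias=-1
  edge (6, 18)→(1, 17): d=(-5,-1) top-left  bias=+0
    (3,4)@(7, 9): e=[10,6,46] → X
    (4,4)@(9, 9): e=[32,-18,48] → .
    (2,5)@(5, 11): e=[2,26,34] → X
    (4,5)@(9, 11): e=[46,-22,38] → .
    (2,6)@(5, 13): e=[16,22,24] → X
    (3,6)@(7, 13): e=[38,-2,26] → .
    (1,7)@(3, 15): e=[8,42,12] → X
    (3,7)@(7, 15): e=[52,-6,16] → .
    (0,8)@(1, 17): e=[0,62,0] → X  [on edge]
    (3,8)@(7, 17): e=[66,-10,6] → .
    (0,9)@(1, 19): e=[14,58,-10] → .
    (1,9)@(3, 19): e=[36,34,-8] → .
  covered (9 px):
    . . . . .
    . . . . .
    . . . . .
    . . . . .
    . . . X .
    . . X X .
    . . X . .
    . X X . .
    X X X . .
    . . . . .
    . . . . .
    . . . . .
T2:
  2·area = 20
  edge (4, 10)→(0, 8): d=(-4,-2) top-left  bias=+0
  edge (0, 8)→(2, 4): d=(2,-4) top-left  bias=+0
  edge (2, 4)→(4, 10): d=(2,6) right/bottom  bias=-1
    (0,0)@(1, 1): e=[30,-10,0] → .  [on edge]
    (0,3)@(1, 7): e=[6,2,12] → X
    (1,3)@(3, 7): e=[10,10,0] → .  [on edge]
    (0,4)@(1, 9): e=[-2,6,16] → .
    (1,4)@(3, 9): e=[2,14,4] → X
    (2,4)@(5, 9): e=[6,22,-8] → .
    (1,5)@(3, 11): e=[-6,18,8] → .
    (2,6)@(5, 13): e=[-10,30,0] → .  [on edge]
    (3,9)@(7, 19): e=[-30,50,0] → .  [on edge]
  covered (2 px):
    . . . . .
    . . . . .
    . . . . .
    X . . . .
    . X . . .
    . . . . .
    . . . . .
    . . . . .
    . . . . .
    . . . . .
    . . . . .
    . . . . .
T3:
  2·area = 32
  edge (6, 22)→(2, 10): d=(-4,-12) top-left  bias=+0
  edge (2, 10)→(2, 2): d=(0,-8) top-left  bias=+0
  edge (2, 2)→(6, 22): d=(4,20) right/bottom  bias=-1
    (0,3)@(1, 7): e=[0,-8,40] → .  [on edge]
    (1,3)@(3, 7): e=[24,8,0] → .  [on edge]
    (1,4)@(3, 9): e=[16,8,8] → X
    (2,4)@(5, 9): e=[40,24,-32] → .
    (1,5)@(3, 11): e=[8,8,16] → X
    (2,5)@(5, 11): e=[32,24,-24] → .
    (1,6)@(3, 13): e=[0,8,24] → X  [on edge]
    (2,6)@(5, 13): e=[24,24,-16] → .
    (1,7)@(3, 15): e=[-8,8,32] → .
    (2,8)@(5, 17): e=[8,24,0] → .  [on edge]
    (2,9)@(5, 19): e=[0,24,8] → X  [on edge]
    (3,9)@(7, 19): e=[24,40,-32] → .
  covered (4 px):
    . . . . .
    . . . . .
    . . . . .
    . . . . .
    . X . . .
    . X . . .
    . X . . .
    . . . . .
    . . . . .
    . . X . .
    . . . . .
    . . . . .

Answer: 19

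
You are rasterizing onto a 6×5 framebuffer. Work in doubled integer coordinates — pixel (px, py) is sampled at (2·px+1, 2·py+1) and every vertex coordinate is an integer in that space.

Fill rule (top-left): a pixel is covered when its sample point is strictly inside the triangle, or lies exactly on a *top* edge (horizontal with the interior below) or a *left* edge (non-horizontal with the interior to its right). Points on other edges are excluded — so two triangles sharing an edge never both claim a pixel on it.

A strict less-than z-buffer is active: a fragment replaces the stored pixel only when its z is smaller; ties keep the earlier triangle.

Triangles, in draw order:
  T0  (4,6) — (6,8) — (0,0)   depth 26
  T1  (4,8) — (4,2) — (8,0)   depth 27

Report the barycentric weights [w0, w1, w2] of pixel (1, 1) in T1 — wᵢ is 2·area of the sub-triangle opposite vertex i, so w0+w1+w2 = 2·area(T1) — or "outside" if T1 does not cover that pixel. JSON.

T0:
  2·area = 4  (B↔C swapped to make it positive)
  edge (4, 6)→(0, 0): d=(-4,-6) top-left  bias=+0
  edge (0, 0)→(6, 8): d=(6,8) right/bottom  bias=-1
  edge (6, 8)→(4, 6): d=(-2,-2) top-left  bias=+0
    (0,1)@(1, 3): e=[-6,10,0] → ·  [on edge]
    (1,2)@(3, 5): e=[-2,6,0] → ·  [on edge]
    (2,3)@(5, 7): e=[2,2,0] → #  [on edge]
    (3,3)@(7, 7): e=[14,-14,4] → ·
    (2,4)@(5, 9): e=[-6,14,-4] → ·
    (3,4)@(7, 9): e=[6,-2,0] → ·  [on edge]
  covered (1 px):
    · · · · · ·
    · · · · · ·
    · · · · · ·
    · · # · · ·
    · · · · · ·
T1:
  2·area = 24
  edge (4, 8)→(4, 2): d=(0,-6) top-left  bias=+0
  edge (4, 2)→(8, 0): d=(4,-2) top-left  bias=+0
  edge (8, 0)→(4, 8): d=(-4,8) right/bottom  bias=-1
    (3,0)@(7, 1): e=[18,2,4] → #
    (4,0)@(9, 1): e=[30,6,-12] → ·
    (2,1)@(5, 3): e=[6,6,12] → #
    (3,1)@(7, 3): e=[18,10,-4] → ·
    (2,2)@(5, 5): e=[6,14,4] → #
    (3,2)@(7, 5): e=[18,18,-12] → ·
    (2,3)@(5, 7): e=[6,22,-4] → ·
  covered (3 px):
    · · · # · ·
    · · # · · ·
    · · # · · ·
    · · · · · ·
    · · · · · ·

Answer: "outside"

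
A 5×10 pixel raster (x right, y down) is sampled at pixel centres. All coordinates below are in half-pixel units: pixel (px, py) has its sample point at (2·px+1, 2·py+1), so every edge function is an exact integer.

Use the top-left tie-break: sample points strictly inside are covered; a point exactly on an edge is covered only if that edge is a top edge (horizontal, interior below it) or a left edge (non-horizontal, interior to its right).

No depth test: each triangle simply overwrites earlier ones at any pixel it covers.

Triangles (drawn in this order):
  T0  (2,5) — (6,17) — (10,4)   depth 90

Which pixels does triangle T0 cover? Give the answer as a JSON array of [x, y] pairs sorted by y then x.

T0:
  2·area = 100  (B↔C swapped to make it positive)
  edge (2, 5)→(10, 4): d=(8,-1) top-left  bias=+0
  edge (10, 4)→(6, 17): d=(-4,13) right/bottom  bias=-1
  edge (6, 17)→(2, 5): d=(-4,-12) top-left  bias=+0
    (1,2)@(3, 5): e=[1,87,12] → █
    (2,2)@(5, 5): e=[3,61,36] → █
    (3,2)@(7, 5): e=[5,35,60] → █
    (4,2)@(9, 5): e=[7,9,84] → █
    (1,3)@(3, 7): e=[17,79,4] → █
    (1,4)@(3, 9): e=[33,71,-4] → ·
    (2,4)@(5, 9): e=[35,45,20] → █
    (4,4)@(9, 9): e=[39,-7,68] → ·
    (2,5)@(5, 11): e=[51,37,12] → █
    (4,5)@(9, 11): e=[55,-15,60] → ·
    (2,6)@(5, 13): e=[67,29,4] → █
    (4,6)@(9, 13): e=[71,-23,52] → ·
  covered (14 px):
    · · · · ·
    · · · · ·
    · █ █ █ █
    · █ █ █ █
    · · █ █ ·
    · · █ █ ·
    · · █ █ ·
    · · · · ·
    · · · · ·
    · · · · ·

Result: [[1,2],[2,2],[3,2],[4,2],[1,3],[2,3],[3,3],[4,3],[2,4],[3,4],[2,5],[3,5],[2,6],[3,6]]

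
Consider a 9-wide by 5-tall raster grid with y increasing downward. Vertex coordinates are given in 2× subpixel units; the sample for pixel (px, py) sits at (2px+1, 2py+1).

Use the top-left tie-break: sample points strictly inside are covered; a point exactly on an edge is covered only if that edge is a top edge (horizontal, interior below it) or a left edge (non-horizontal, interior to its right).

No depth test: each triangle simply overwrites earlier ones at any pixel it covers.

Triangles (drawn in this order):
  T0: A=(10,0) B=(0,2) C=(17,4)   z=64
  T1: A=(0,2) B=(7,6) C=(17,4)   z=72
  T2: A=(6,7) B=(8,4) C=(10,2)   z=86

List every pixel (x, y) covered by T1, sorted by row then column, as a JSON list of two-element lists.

T0:
  2·area = 54  (B↔C swapped to make it positive)
  edge (10, 0)→(17, 4): d=(7,4) right/bottom  bias=-1
  edge (17, 4)→(0, 2): d=(-17,-2) top-left  bias=+0
  edge (0, 2)→(10, 0): d=(10,-2) top-left  bias=+0
    (2,0)@(5, 1): e=[27,27,0] → X  [on edge]
    (3,0)@(7, 1): e=[19,31,4] → X
    (4,0)@(9, 1): e=[11,35,8] → X
    (5,0)@(11, 1): e=[3,39,12] → X
    (6,0)@(13, 1): e=[-5,43,16] → .
    (2,1)@(5, 3): e=[41,-7,20] → .
    (3,1)@(7, 3): e=[33,-3,24] → .
    (4,1)@(9, 3): e=[25,1,28] → X
    (6,1)@(13, 3): e=[9,9,36] → X
    (7,1)@(15, 3): e=[1,13,40] → X
    (8,1)@(17, 3): e=[-7,17,44] → .
    (4,2)@(9, 5): e=[39,-33,48] → .
  covered (8 px):
    . . X X X X . . .
    . . . . X X X X .
    . . . . . . . . .
    . . . . . . . . .
    . . . . . . . . .
T1:
  2·area = 54  (B↔C swapped to make it positive)
  edge (0, 2)→(17, 4): d=(17,2) right/bottom  bias=-1
  edge (17, 4)→(7, 6): d=(-10,2) right/bottom  bias=-1
  edge (7, 6)→(0, 2): d=(-7,-4) top-left  bias=+0
    (1,1)@(3, 3): e=[11,38,5] → X
    (2,1)@(5, 3): e=[7,34,13] → X
    (3,1)@(7, 3): e=[3,30,21] → X
    (4,1)@(9, 3): e=[-1,26,29] → .
    (1,2)@(3, 5): e=[45,18,-9] → .
    (2,2)@(5, 5): e=[41,14,-1] → .
    (3,2)@(7, 5): e=[37,10,7] → X
    (4,2)@(9, 5): e=[33,6,15] → X
    (5,2)@(11, 5): e=[29,2,23] → X
    (6,2)@(13, 5): e=[25,-2,31] → .
    (3,3)@(7, 7): e=[71,-10,-7] → .
    (4,3)@(9, 7): e=[67,-14,1] → .
  covered (6 px):
    . . . . . . . . .
    . X X X . . . . .
    . . . X X X . . .
    . . . . . . . . .
    . . . . . . . . .
T2:
  2·area = 2
  edge (6, 7)→(8, 4): d=(2,-3) top-left  bias=+0
  edge (8, 4)→(10, 2): d=(2,-2) top-left  bias=+0
  edge (10, 2)→(6, 7): d=(-4,5) right/bottom  bias=-1
    (5,0)@(11, 1): e=[3,0,-1] → .  [on edge]
    (4,1)@(9, 3): e=[1,0,1] → X  [on edge]
    (5,1)@(11, 3): e=[7,4,-9] → .
    (3,2)@(7, 5): e=[-1,0,3] → .  [on edge]
    (4,2)@(9, 5): e=[5,4,-7] → .
    (2,3)@(5, 7): e=[-3,0,5] → .  [on edge]
    (1,4)@(3, 9): e=[-5,0,7] → .  [on edge]
  covered (1 px):
    . . . . . . . . .
    . . . . X . . . .
    . . . . . . . . .
    . . . . . . . . .
    . . . . . . . . .

Answer: [[1,1],[2,1],[3,1],[3,2],[4,2],[5,2]]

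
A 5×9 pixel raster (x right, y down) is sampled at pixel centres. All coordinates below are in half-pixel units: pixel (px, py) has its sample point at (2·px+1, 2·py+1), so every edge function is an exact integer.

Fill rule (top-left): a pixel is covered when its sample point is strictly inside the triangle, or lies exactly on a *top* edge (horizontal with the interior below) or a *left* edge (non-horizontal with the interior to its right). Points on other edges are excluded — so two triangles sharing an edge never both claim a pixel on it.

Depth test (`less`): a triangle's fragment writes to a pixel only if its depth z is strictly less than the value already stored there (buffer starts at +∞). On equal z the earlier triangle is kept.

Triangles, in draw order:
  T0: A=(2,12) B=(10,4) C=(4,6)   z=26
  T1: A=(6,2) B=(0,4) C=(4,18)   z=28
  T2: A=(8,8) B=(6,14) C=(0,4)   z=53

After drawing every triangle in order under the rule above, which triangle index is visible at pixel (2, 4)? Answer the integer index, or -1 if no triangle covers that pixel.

T0:
  2·area = 32  (B↔C swapped to make it positive)
  edge (2, 12)→(4, 6): d=(2,-6) top-left  bias=+0
  edge (4, 6)→(10, 4): d=(6,-2) top-left  bias=+0
  edge (10, 4)→(2, 12): d=(-8,8) right/bottom  bias=-1
    (2,1)@(5, 3): e=[0,-16,48] → ·  [on edge]
    (3,2)@(7, 5): e=[16,0,16] → #  [on edge]
    (4,2)@(9, 5): e=[28,4,0] → ·  [on edge]
    (0,3)@(1, 7): e=[-16,0,48] → ·  [on edge]
    (2,3)@(5, 7): e=[8,8,16] → #
    (3,3)@(7, 7): e=[20,12,0] → ·  [on edge]
    (1,4)@(3, 9): e=[0,16,16] → #  [on edge]
    (2,4)@(5, 9): e=[12,20,0] → ·  [on edge]
    (1,5)@(3, 11): e=[4,28,0] → ·  [on edge]
    (0,6)@(1, 13): e=[-4,36,0] → ·  [on edge]
    (0,7)@(1, 15): e=[0,48,-16] → ·  [on edge]
  covered (3 px):
    · · · · ·
    · · · · ·
    · · · # ·
    · · # · ·
    · # · · ·
    · · · · ·
    · · · · ·
    · · · · ·
    · · · · ·
T1:
  2·area = 92  (B↔C swapped to make it positive)
  edge (6, 2)→(4, 18): d=(-2,16) right/bottom  bias=-1
  edge (4, 18)→(0, 4): d=(-4,-14) top-left  bias=+0
  edge (0, 4)→(6, 2): d=(6,-2) top-left  bias=+0
    (4,0)@(9, 1): e=[-46,138,0] → ·  [on edge]
    (1,1)@(3, 3): e=[46,46,0] → #  [on edge]
    (2,1)@(5, 3): e=[14,74,4] → #
    (3,1)@(7, 3): e=[-18,102,8] → ·
    (0,2)@(1, 5): e=[74,10,8] → #
    (3,2)@(7, 5): e=[-22,94,20] → ·
    (0,3)@(1, 7): e=[70,2,20] → #
    (3,3)@(7, 7): e=[-26,86,32] → ·
    (0,4)@(1, 9): e=[66,-6,32] → ·
    (1,4)@(3, 9): e=[34,22,36] → #
    (3,4)@(7, 9): e=[-30,78,44] → ·
    (1,5)@(3, 11): e=[30,14,48] → #
  covered (12 px):
    · · · · ·
    · # # · ·
    # # # · ·
    # # # · ·
    · # # · ·
    · # · · ·
    · # · · ·
    · · · · ·
    · · · · ·
T2:
  2·area = 56
  edge (8, 8)→(6, 14): d=(-2,6) right/bottom  bias=-1
  edge (6, 14)→(0, 4): d=(-6,-10) top-left  bias=+0
  edge (0, 4)→(8, 8): d=(8,4) right/bottom  bias=-1
    (0,2)@(1, 5): e=[48,4,4] → #
    (1,2)@(3, 5): e=[36,24,-4] → ·
    (4,2)@(9, 5): e=[0,84,-28] → ·  [on edge]
    (0,3)@(1, 7): e=[44,-8,20] → ·
    (1,3)@(3, 7): e=[32,12,12] → #
    (2,3)@(5, 7): e=[20,32,4] → #
    (3,3)@(7, 7): e=[8,52,-4] → ·
    (1,4)@(3, 9): e=[28,0,28] → #  [on edge]
    (3,4)@(7, 9): e=[4,40,12] → #
    (4,4)@(9, 9): e=[-8,60,4] → ·
    (1,5)@(3, 11): e=[24,-12,44] → ·
    (2,5)@(5, 11): e=[12,8,36] → #
    (3,5)@(7, 11): e=[0,28,28] → ·  [on edge]
    (2,8)@(5, 17): e=[0,-28,84] → ·  [on edge]
  covered (7 px):
    · · · · ·
    · · · · ·
    # · · · ·
    · # # · ·
    · # # # ·
    · · # · ·
    · · · · ·
    · · · · ·
    · · · · ·

Z-buffer (winner per pixel, '.' = empty):
  . . . . .
  . 1 1 . .
  1 1 1 0 .
  1 1 0 . .
  . 0 1 2 .
  . 1 2 . .
  . 1 . . .
  . . . . .
  . . . . .

Final: 1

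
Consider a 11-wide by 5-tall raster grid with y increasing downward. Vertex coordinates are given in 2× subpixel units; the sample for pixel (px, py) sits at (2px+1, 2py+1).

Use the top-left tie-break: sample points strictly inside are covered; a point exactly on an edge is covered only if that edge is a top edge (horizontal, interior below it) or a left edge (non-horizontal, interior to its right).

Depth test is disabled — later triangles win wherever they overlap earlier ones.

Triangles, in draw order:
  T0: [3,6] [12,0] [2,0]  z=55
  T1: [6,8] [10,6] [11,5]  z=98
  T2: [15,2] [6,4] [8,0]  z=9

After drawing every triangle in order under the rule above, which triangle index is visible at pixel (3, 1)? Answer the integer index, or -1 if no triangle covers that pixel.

T0:
  2·area = 60  (B↔C swapped to make it positive)
  edge (3, 6)→(2, 0): d=(-1,-6) top-left  bias=+0
  edge (2, 0)→(12, 0): d=(10,0) top-left  bias=+0
  edge (12, 0)→(3, 6): d=(-9,6) right/bottom  bias=-1
    (1,0)@(3, 1): e=[5,10,45] → █
    (2,0)@(5, 1): e=[17,10,33] → █
    (3,0)@(7, 1): e=[29,10,21] → █
    (4,0)@(9, 1): e=[41,10,9] → █
    (5,0)@(11, 1): e=[53,10,-3] → ·
    (1,1)@(3, 3): e=[3,30,27] → █
    (4,1)@(9, 3): e=[39,30,-9] → ·
    (1,2)@(3, 5): e=[1,50,9] → █
    (2,2)@(5, 5): e=[13,50,-3] → ·
    (3,2)@(7, 5): e=[25,50,-15] → ·
    (1,3)@(3, 7): e=[-1,70,-9] → ·
  covered (8 px):
    · █ █ █ █ · · · · · ·
    · █ █ █ · · · · · · ·
    · █ · · · · · · · · ·
    · · · · · · · · · · ·
    · · · · · · · · · · ·
T1:
  2·area = 2  (B↔C swapped to make it positive)
  edge (6, 8)→(11, 5): d=(5,-3) top-left  bias=+0
  edge (11, 5)→(10, 6): d=(-1,1) right/bottom  bias=-1
  edge (10, 6)→(6, 8): d=(-4,2) right/bottom  bias=-1
    (7,0)@(15, 1): e=[-8,0,10] → ·  [on edge]
    (6,1)@(13, 3): e=[-4,0,6] → ·  [on edge]
    (5,2)@(11, 5): e=[0,0,2] → ·  [on edge]
    (4,3)@(9, 7): e=[4,0,-2] → ·  [on edge]
    (3,4)@(7, 9): e=[8,0,-6] → ·  [on edge]
  covered (0 px):
    · · · · · · · · · · ·
    · · · · · · · · · · ·
    · · · · · · · · · · ·
    · · · · · · · · · · ·
    · · · · · · · · · · ·
T2:
  2·area = 32
  edge (15, 2)→(6, 4): d=(-9,2) right/bottom  bias=-1
  edge (6, 4)→(8, 0): d=(2,-4) top-left  bias=+0
  edge (8, 0)→(15, 2): d=(7,2) right/bottom  bias=-1
    (4,0)@(9, 1): e=[21,6,5] → █
    (5,0)@(11, 1): e=[17,14,1] → █
    (6,0)@(13, 1): e=[13,22,-3] → ·
    (3,1)@(7, 3): e=[7,2,23] → █
    (5,1)@(11, 3): e=[-1,18,15] → ·
    (3,2)@(7, 5): e=[-11,6,37] → ·
    (4,2)@(9, 5): e=[-15,14,33] → ·
  covered (4 px):
    · · · · █ █ · · · · ·
    · · · █ █ · · · · · ·
    · · · · · · · · · · ·
    · · · · · · · · · · ·
    · · · · · · · · · · ·

Z-buffer (winner per pixel, '.' = empty):
  . 0 0 0 2 2 . . . . .
  . 0 0 2 2 . . . . . .
  . 0 . . . . . . . . .
  . . . . . . . . . . .
  . . . . . . . . . . .

Result: 2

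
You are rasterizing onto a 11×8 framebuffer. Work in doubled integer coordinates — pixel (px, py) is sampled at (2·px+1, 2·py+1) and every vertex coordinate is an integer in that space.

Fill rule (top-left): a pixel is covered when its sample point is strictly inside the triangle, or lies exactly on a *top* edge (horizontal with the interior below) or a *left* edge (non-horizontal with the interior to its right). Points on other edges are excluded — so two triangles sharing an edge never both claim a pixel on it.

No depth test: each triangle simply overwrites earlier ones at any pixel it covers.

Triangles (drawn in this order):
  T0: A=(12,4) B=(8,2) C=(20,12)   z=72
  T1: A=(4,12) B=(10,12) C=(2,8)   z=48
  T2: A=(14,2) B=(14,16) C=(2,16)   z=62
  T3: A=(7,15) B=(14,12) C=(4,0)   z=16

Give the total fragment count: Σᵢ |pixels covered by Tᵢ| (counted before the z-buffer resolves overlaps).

T0:
  2·area = 16  (B↔C swapped to make it positive)
  edge (12, 4)→(20, 12): d=(8,8) right/bottom  bias=-1
  edge (20, 12)→(8, 2): d=(-12,-10) top-left  bias=+0
  edge (8, 2)→(12, 4): d=(4,2) right/bottom  bias=-1
    (4,0)@(9, 1): e=[0,22,-6] → .  [on edge]
    (5,1)@(11, 3): e=[0,18,-2] → .  [on edge]
    (6,2)@(13, 5): e=[0,14,2] → .  [on edge]
    (7,3)@(15, 7): e=[0,10,6] → .  [on edge]
    (8,4)@(17, 9): e=[0,6,10] → .  [on edge]
    (9,5)@(19, 11): e=[0,2,14] → .  [on edge]
    (10,6)@(21, 13): e=[0,-2,18] → .  [on edge]
  covered (0 px):
    . . . . . . . . . . .
    . . . . . . . . . . .
    . . . . . . . . . . .
    . . . . . . . . . . .
    . . . . . . . . . . .
    . . . . . . . . . . .
    . . . . . . . . . . .
    . . . . . . . . . . .
T1:
  2·area = 24  (B↔C swapped to make it positive)
  edge (4, 12)→(2, 8): d=(-2,-4) top-left  bias=+0
  edge (2, 8)→(10, 12): d=(8,4) right/bottom  bias=-1
  edge (10, 12)→(4, 12): d=(-6,0) right/bottom  bias=-1
    (1,4)@(3, 9): e=[2,4,18] → X
    (2,4)@(5, 9): e=[10,-4,18] → .
    (1,5)@(3, 11): e=[-2,20,6] → .
    (2,5)@(5, 11): e=[6,12,6] → X
    (3,5)@(7, 11): e=[14,4,6] → X
    (4,5)@(9, 11): e=[22,-4,6] → .
    (2,6)@(5, 13): e=[2,28,-6] → .
    (3,6)@(7, 13): e=[10,20,-6] → .
  covered (3 px):
    . . . . . . . . . . .
    . . . . . . . . . . .
    . . . . . . . . . . .
    . . . . . . . . . . .
    . X . . . . . . . . .
    . . X X . . . . . . .
    . . . . . . . . . . .
    . . . . . . . . . . .
T2:
  2·area = 168
  edge (14, 2)→(14, 16): d=(0,14) right/bottom  bias=-1
  edge (14, 16)→(2, 16): d=(-12,0) right/bottom  bias=-1
  edge (2, 16)→(14, 2): d=(12,-14) top-left  bias=+0
    (6,2)@(13, 5): e=[14,132,22] → X
    (7,2)@(15, 5): e=[-14,132,50] → .
    (5,3)@(11, 7): e=[42,108,18] → X
    (7,3)@(15, 7): e=[-14,108,74] → .
    (4,4)@(9, 9): e=[70,84,14] → X
    (7,4)@(15, 9): e=[-14,84,98] → .
    (3,5)@(7, 11): e=[98,60,10] → X
    (7,5)@(15, 11): e=[-14,60,122] → .
    (2,6)@(5, 13): e=[126,36,6] → X
    (7,6)@(15, 13): e=[-14,36,146] → .
    (1,7)@(3, 15): e=[154,12,2] → X
    (7,7)@(15, 15): e=[-14,12,170] → .
  covered (21 px):
    . . . . . . . . . . .
    . . . . . . . . . . .
    . . . . . . X . . . .
    . . . . . X X . . . .
    . . . . X X X . . . .
    . . . X X X X . . . .
    . . X X X X X . . . .
    . X X X X X X . . . .
T3:
  2·area = 114  (B↔C swapped to make it positive)
  edge (7, 15)→(4, 0): d=(-3,-15) top-left  bias=+0
  edge (4, 0)→(14, 12): d=(10,12) right/bottom  bias=-1
  edge (14, 12)→(7, 15): d=(-7,3) right/bottom  bias=-1
    (2,1)@(5, 3): e=[6,18,90] → X
    (3,1)@(7, 3): e=[36,-6,84] → .
    (2,2)@(5, 5): e=[0,38,76] → X  [on edge]
    (3,2)@(7, 5): e=[30,14,70] → X
    (4,2)@(9, 5): e=[60,-10,64] → .
    (2,3)@(5, 7): e=[-6,58,62] → .
    (3,3)@(7, 7): e=[24,34,56] → X
    (4,3)@(9, 7): e=[54,10,50] → X
    (5,3)@(11, 7): e=[84,-14,44] → .
    (3,4)@(7, 9): e=[18,54,42] → X
    (5,4)@(11, 9): e=[78,6,30] → X
    (6,4)@(13, 9): e=[108,-18,24] → .
    (10,4)@(21, 9): e=[228,-114,0] → .  [on edge]
    (3,7)@(7, 15): e=[0,114,0] → .  [on edge]
  covered (15 px):
    . . . . . . . . . . .
    . . X . . . . . . . .
    . . X X . . . . . . .
    . . . X X . . . . . .
    . . . X X X . . . . .
    . . . X X X X . . . .
    . . . X X X . . . . .
    . . . . . . . . . . .

Answer: 39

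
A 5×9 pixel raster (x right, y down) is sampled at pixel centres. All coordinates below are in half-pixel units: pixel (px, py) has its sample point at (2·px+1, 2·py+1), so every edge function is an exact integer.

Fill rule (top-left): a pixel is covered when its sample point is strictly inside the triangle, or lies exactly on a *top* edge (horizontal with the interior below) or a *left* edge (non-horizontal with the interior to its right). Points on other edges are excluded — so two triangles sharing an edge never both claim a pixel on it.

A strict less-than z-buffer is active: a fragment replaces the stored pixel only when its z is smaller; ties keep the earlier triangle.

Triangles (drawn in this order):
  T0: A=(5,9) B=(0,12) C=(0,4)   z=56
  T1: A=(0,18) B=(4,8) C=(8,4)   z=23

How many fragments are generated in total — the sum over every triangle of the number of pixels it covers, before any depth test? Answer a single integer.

T0:
  2·area = 40
  edge (5, 9)→(0, 12): d=(-5,3) right/bottom  bias=-1
  edge (0, 12)→(0, 4): d=(0,-8) top-left  bias=+0
  edge (0, 4)→(5, 9): d=(5,5) right/bottom  bias=-1
    (0,2)@(1, 5): e=[32,8,0] → ·  [on edge]
    (0,3)@(1, 7): e=[22,8,10] → #
    (1,3)@(3, 7): e=[16,24,0] → ·  [on edge]
    (0,4)@(1, 9): e=[12,8,20] → #
    (1,4)@(3, 9): e=[6,24,10] → #
    (2,4)@(5, 9): e=[0,40,0] → ·  [on edge]
    (0,5)@(1, 11): e=[2,8,30] → #
    (1,5)@(3, 11): e=[-4,24,20] → ·
    (3,5)@(7, 11): e=[-16,56,0] → ·  [on edge]
    (0,6)@(1, 13): e=[-8,8,40] → ·
    (4,6)@(9, 13): e=[-32,72,0] → ·  [on edge]
  covered (4 px):
    · · · · ·
    · · · · ·
    · · · · ·
    # · · · ·
    # # · · ·
    # · · · ·
    · · · · ·
    · · · · ·
    · · · · ·
T1:
  2·area = 24
  edge (0, 18)→(4, 8): d=(4,-10) top-left  bias=+0
  edge (4, 8)→(8, 4): d=(4,-4) top-left  bias=+0
  edge (8, 4)→(0, 18): d=(-8,14) right/bottom  bias=-1
    (4,1)@(9, 3): e=[30,0,-6] → ·  [on edge]
    (3,2)@(7, 5): e=[18,0,6] → #  [on edge]
    (4,2)@(9, 5): e=[38,8,-22] → ·
    (2,3)@(5, 7): e=[6,0,18] → #  [on edge]
    (3,3)@(7, 7): e=[26,8,-10] → ·
    (1,4)@(3, 9): e=[-6,0,30] → ·  [on edge]
    (2,4)@(5, 9): e=[14,8,2] → #
    (3,4)@(7, 9): e=[34,16,-26] → ·
    (0,5)@(1, 11): e=[-18,0,42] → ·  [on edge]
    (1,5)@(3, 11): e=[2,8,14] → #
    (2,5)@(5, 11): e=[22,16,-14] → ·
    (1,6)@(3, 13): e=[10,16,-2] → ·
  covered (4 px):
    · · · · ·
    · · · · ·
    · · · # ·
    · · # · ·
    · · # · ·
    · # · · ·
    · · · · ·
    · · · · ·
    · · · · ·

Final: 8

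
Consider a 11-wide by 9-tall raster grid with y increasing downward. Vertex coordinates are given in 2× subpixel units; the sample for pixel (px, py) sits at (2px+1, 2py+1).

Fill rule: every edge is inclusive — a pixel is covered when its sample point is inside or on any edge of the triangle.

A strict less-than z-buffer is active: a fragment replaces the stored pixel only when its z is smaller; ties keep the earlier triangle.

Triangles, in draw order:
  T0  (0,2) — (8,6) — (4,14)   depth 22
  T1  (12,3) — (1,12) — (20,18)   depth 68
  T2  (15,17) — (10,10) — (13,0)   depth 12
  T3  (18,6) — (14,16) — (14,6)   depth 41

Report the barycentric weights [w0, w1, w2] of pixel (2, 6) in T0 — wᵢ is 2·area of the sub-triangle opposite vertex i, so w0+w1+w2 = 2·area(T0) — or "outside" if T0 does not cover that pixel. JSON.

T0:
  2·area = 80
  edge (0, 2)→(8, 6): d=(8,4) inclusive
  edge (8, 6)→(4, 14): d=(-4,8) inclusive
  edge (4, 14)→(0, 2): d=(-4,-12) inclusive
    (0,1)@(1, 3): e=[4,68,8] → X
    (1,1)@(3, 3): e=[-4,52,32] → .
    (0,2)@(1, 5): e=[20,60,0] → X  [on edge]
    (1,2)@(3, 5): e=[12,44,24] → X
    (2,2)@(5, 5): e=[4,28,48] → X
    (3,2)@(7, 5): e=[-4,12,72] → .
    (0,3)@(1, 7): e=[36,52,-8] → .
    (1,3)@(3, 7): e=[28,36,16] → X
    (3,3)@(7, 7): e=[12,4,64] → X
    (4,3)@(9, 7): e=[4,-12,88] → .
    (1,4)@(3, 9): e=[44,28,8] → X
    (3,4)@(7, 9): e=[28,-4,56] → .
    (1,5)@(3, 11): e=[60,20,0] → X  [on edge]
    (2,8)@(5, 17): e=[100,-20,0] → .  [on edge]
  covered (11 px):
    . . . . . . . . . . .
    X . . . . . . . . . .
    X X X . . . . . . . .
    . X X X . . . . . . .
    . X X . . . . . . . .
    . X X . . . . . . . .
    . . . . . . . . . . .
    . . . . . . . . . . .
    . . . . . . . . . . .
T1:
  2·area = 237  (B↔C swapped to make it positive)
  edge (12, 3)→(20, 18): d=(8,15) inclusive
  edge (20, 18)→(1, 12): d=(-19,-6) inclusive
  edge (1, 12)→(12, 3): d=(11,-9) inclusive
    (5,2)@(11, 5): e=[31,193,13] → X
    (6,2)@(13, 5): e=[1,205,31] → X
    (7,2)@(15, 5): e=[-29,217,49] → .
    (4,3)@(9, 7): e=[77,143,17] → X
    (7,3)@(15, 7): e=[-13,179,71] → .
    (2,4)@(5, 9): e=[153,81,3] → X
    (3,4)@(7, 9): e=[123,93,21] → X
    (7,4)@(15, 9): e=[3,141,93] → X
    (8,4)@(17, 9): e=[-27,153,111] → .
    (1,5)@(3, 11): e=[199,31,7] → X
    (8,5)@(17, 11): e=[-11,115,133] → .
    (1,6)@(3, 13): e=[215,-7,29] → .
  covered (31 px):
    . . . . . . . . . . .
    . . . . . . . . . . .
    . . . . . X X . . . .
    . . . . X X X . . . .
    . . X X X X X X . . .
    . X X X X X X X . . .
    . . X X X X X X X . .
    . . . . . X X X X . .
    . . . . . . . . X X .
T2:
  2·area = 71
  edge (15, 17)→(10, 10): d=(-5,-7) inclusive
  edge (10, 10)→(13, 0): d=(3,-10) inclusive
  edge (13, 0)→(15, 17): d=(2,17) inclusive
    (6,0)@(13, 1): e=[66,3,2] → X
    (7,0)@(15, 1): e=[80,23,-32] → .
    (2,1)@(5, 3): e=[0,-71,142] → .  [on edge]
    (6,1)@(13, 3): e=[56,9,6] → X
    (7,1)@(15, 3): e=[70,29,-28] → .
    (6,2)@(13, 5): e=[46,15,10] → X
    (7,2)@(15, 5): e=[60,35,-24] → .
    (5,3)@(11, 7): e=[22,1,48] → X
    (7,3)@(15, 7): e=[50,41,-20] → .
    (5,4)@(11, 9): e=[12,7,52] → X
    (7,4)@(15, 9): e=[40,47,-16] → .
    (5,5)@(11, 11): e=[2,13,56] → X
    (7,8)@(15, 17): e=[0,71,0] → X  [on edge]
  covered (11 px):
    . . . . . . X . . . .
    . . . . . . X . . . .
    . . . . . . X . . . .
    . . . . . X X . . . .
    . . . . . X X . . . .
    . . . . . X X . . . .
    . . . . . . X . . . .
    . . . . . . . . . . .
    . . . . . . . X . . .
T3:
  2·area = 40
  edge (18, 6)→(14, 16): d=(-4,10) inclusive
  edge (14, 16)→(14, 6): d=(0,-10) inclusive
  edge (14, 6)→(18, 6): d=(4,0) inclusive
    (7,3)@(15, 7): e=[26,10,4] → X
    (8,3)@(17, 7): e=[6,30,4] → X
    (9,3)@(19, 7): e=[-14,50,4] → .
    (7,4)@(15, 9): e=[18,10,12] → X
    (8,4)@(17, 9): e=[-2,30,12] → .
    (7,5)@(15, 11): e=[10,10,20] → X
    (8,5)@(17, 11): e=[-10,30,20] → .
    (7,6)@(15, 13): e=[2,10,28] → X
    (8,6)@(17, 13): e=[-18,30,28] → .
    (7,7)@(15, 15): e=[-6,10,36] → .
  covered (5 px):
    . . . . . . . . . . .
    . . . . . . . . . . .
    . . . . . . . . . . .
    . . . . . . . X X . .
    . . . . . . . X . . .
    . . . . . . . X . . .
    . . . . . . . X . . .
    . . . . . . . . . . .
    . . . . . . . . . . .

Result: "outside"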